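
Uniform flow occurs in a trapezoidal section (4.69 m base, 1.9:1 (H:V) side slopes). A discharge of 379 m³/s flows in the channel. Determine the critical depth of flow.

At critical depth, Q² T / (g A³) = 1, i.e. A³/T = Q²/g = 379²/9.81 = 14640.
Trying y = 3.5 m: A³/T = 3475 — low.
Trying y = 4.97 m: A³/T = 14700 — ≈ 14640.

y_c = 4.97 m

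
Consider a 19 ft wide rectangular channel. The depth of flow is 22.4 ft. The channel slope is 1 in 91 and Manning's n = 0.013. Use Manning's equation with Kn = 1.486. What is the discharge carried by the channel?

Flow area A = b·y = 19 × 22.4 = 425.6 ft². Wetted perimeter P = b + 2y = 19 + 2×22.4 = 63.8 ft.
Hydraulic radius R = A/P = 425.6/63.8 = 6.671 ft.
Manning's equation: Q = (1.486/n) A R^(2/3) S^(1/2) = (1.486/0.013) × 425.6 × 6.671^(2/3) × 0.01099^(1/2) = 18100 ft³/s.

Q = 18100 ft³/s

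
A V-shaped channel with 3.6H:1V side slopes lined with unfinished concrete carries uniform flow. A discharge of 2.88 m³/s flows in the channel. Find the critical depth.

At critical depth, Q² T / (g A³) = 1, i.e. A³/T = Q²/g = 2.88²/9.81 = 0.8455.
At y = 0.537 m: A³/T = 0.2894 — too small.
At y = 0.665 m: A³/T = 0.8427 — ≈ 0.8455.

y_c = 0.665 m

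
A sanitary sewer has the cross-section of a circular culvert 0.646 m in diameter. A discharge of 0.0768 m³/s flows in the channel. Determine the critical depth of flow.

At critical depth, Q² T / (g A³) = 1, i.e. A³/T = Q²/g = 0.0768²/9.81 = 0.0006012.
Try y = 0.138 m: A³/T = 0.0002545 — too small.
Try y = 0.199 m: A³/T = 0.001058 — too large.
Try y = 0.172 m: A³/T = 0.000601 — ≈ 0.0006012.

y_c = 0.172 m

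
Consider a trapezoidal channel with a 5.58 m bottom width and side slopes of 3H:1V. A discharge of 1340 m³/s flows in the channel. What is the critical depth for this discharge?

At critical depth, Q² T / (g A³) = 1, i.e. A³/T = Q²/g = 1340²/9.81 = 183000.
At y = 8.65 m: A³/T = 352900 — high.
At y = 6.51 m: A³/T = 97850 — low.
At y = 7.49 m: A³/T = 183600 — ≈ 183000.

y_c = 7.49 m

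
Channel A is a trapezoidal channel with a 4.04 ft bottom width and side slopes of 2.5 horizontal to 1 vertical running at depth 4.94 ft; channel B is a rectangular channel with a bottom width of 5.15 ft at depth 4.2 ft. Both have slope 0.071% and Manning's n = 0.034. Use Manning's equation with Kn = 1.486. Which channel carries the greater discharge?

channel A

Channel A: With bottom width b = 4.04 ft and side slope z = 2.5: A = (b + zy)y = (4.04 + 2.5×4.94)×4.94 = 80.97 ft²; P = b + 2y√(1+z²) = 4.04 + 2×4.94×2.693 = 30.64 ft. Hydraulic radius R = A/P = 80.97/30.64 = 2.642 ft. Q_A = (1.486/0.034)·80.97·2.642^(2/3)·√0.00071 = 180.2 ft³/s.
Channel B: Flow area A = b·y = 5.15 × 4.2 = 21.63 ft². Wetted perimeter P = b + 2y = 5.15 + 2×4.2 = 13.55 ft. Hydraulic radius R = A/P = 21.63/13.55 = 1.596 ft. Q_B = (1.486/0.034)·21.63·1.596^(2/3)·√0.00071 = 34.41 ft³/s.
Q_A = 180.2 ft³/s vs Q_B = 34.41 ft³/s, so channel A carries more.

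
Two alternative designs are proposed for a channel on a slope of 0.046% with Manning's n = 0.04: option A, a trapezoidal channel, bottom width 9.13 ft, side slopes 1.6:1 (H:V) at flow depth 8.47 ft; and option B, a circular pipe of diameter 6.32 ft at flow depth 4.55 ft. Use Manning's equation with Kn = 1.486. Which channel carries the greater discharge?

Channel A: With bottom width b = 9.13 ft and side slope z = 1.6: A = (b + zy)y = (9.13 + 1.6×8.47)×8.47 = 192.1 ft²; P = b + 2y√(1+z²) = 9.13 + 2×8.47×1.887 = 41.09 ft. Hydraulic radius R = A/P = 192.1/41.09 = 4.675 ft. Q_A = (1.486/0.04)·192.1·4.675^(2/3)·√0.00046 = 428 ft³/s.
Channel B: For a circular section of diameter D = 6.32 ft at depth y = 4.55 ft, the central angle is θ = 2 arccos(1 − 2y/D) = 4.053 rad. Then A = (D²/8)(θ − sin θ) = 24.18 ft² and P = Dθ/2 = 12.81 ft. Hydraulic radius R = A/P = 24.18/12.81 = 1.888 ft. Q_B = (1.486/0.04)·24.18·1.888^(2/3)·√0.00046 = 29.43 ft³/s.
Q_A = 428 ft³/s vs Q_B = 29.43 ft³/s, so channel A carries more.

channel A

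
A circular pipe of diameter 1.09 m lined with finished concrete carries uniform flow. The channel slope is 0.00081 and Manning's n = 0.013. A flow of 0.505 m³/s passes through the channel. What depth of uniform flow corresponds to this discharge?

y_n = 0.601 m

Manning's equation rearranged: A R^(2/3) = nQ / (1·√S) = 0.013 × 0.505 / (√0.00081) = 0.2307.
Trying y = 0.74 m: A R^(2/3) = 0.3152 — too large.
Trying y = 0.452 m: A R^(2/3) = 0.1411 — too small.
Trying y = 0.601 m: A R^(2/3) = 0.2307 — ≈ 0.2307.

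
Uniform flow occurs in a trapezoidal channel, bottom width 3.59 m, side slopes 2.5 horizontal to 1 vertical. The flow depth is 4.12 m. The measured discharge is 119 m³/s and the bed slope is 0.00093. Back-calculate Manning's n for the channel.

n = 0.025

With bottom width b = 3.59 m and side slope z = 2.5: A = (b + zy)y = (3.59 + 2.5×4.12)×4.12 = 57.23 m²; P = b + 2y√(1+z²) = 3.59 + 2×4.12×2.693 = 25.78 m.
Hydraulic radius R = A/P = 57.23/25.78 = 2.22 m.
Rearranging Manning's equation: n = (1/Q) A R^(2/3) S^(1/2) = (1/119) × 57.23 × 2.22^(2/3) × √0.00093 = 0.025.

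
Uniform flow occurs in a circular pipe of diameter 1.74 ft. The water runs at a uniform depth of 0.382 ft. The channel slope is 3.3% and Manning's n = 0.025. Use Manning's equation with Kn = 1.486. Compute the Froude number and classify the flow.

supercritical

For a circular section of diameter D = 1.74 ft at depth y = 0.382 ft, the central angle is θ = 2 arccos(1 − 2y/D) = 1.951 rad. Then A = (D²/8)(θ − sin θ) = 0.3867 ft² and P = Dθ/2 = 1.697 ft.
Hydraulic radius R = A/P = 0.3867/1.697 = 0.2279 ft.
V = (1.486/n) R^(2/3) √S = (1.486/0.025) × 0.2279^(2/3) × √0.033 = 4.029 ft/s. Hydraulic depth D_h = A/T = 0.3867/1.44 = 0.2685 ft.
Froude number Fr = V/√(g·D_h) = 4.029/√(32.2×0.2685) = 1.37, which is greater than 1, so the flow is supercritical.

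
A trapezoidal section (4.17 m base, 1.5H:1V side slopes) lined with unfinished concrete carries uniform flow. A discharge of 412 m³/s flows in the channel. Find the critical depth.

At critical depth, Q² T / (g A³) = 1, i.e. A³/T = Q²/g = 412²/9.81 = 17300.
Trying y = 4.93 m: A³/T = 9776 — low.
Trying y = 7.23 m: A³/T = 49470 — high.
Trying y = 5.65 m: A³/T = 17270 — matches.

y_c = 5.65 m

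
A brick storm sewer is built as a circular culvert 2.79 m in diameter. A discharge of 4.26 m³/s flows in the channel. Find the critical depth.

y_c = 0.894 m

At critical depth, Q² T / (g A³) = 1, i.e. A³/T = Q²/g = 4.26²/9.81 = 1.85.
At y = 1.11 m: A³/T = 4.267 — over.
At y = 0.799 m: A³/T = 1.199 — short.
At y = 0.894 m: A³/T = 1.853 — close enough.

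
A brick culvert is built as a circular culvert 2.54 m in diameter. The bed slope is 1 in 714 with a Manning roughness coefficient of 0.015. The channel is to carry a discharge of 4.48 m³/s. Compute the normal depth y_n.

Manning's equation rearranged: A R^(2/3) = nQ / (1·√S) = 0.015 × 4.48 / (√0.001401) = 1.796.
Try y = 0.997 m: A R^(2/3) = 1.219 — short.
Try y = 1.24 m: A R^(2/3) = 1.797 — close enough.

y_n = 1.24 m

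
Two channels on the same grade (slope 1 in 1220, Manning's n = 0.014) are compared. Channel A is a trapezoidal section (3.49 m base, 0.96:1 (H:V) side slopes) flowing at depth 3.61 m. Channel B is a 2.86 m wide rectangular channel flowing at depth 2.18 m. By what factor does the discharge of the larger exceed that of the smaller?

Channel A: With bottom width b = 3.49 m and side slope z = 0.96: A = (b + zy)y = (3.49 + 0.96×3.61)×3.61 = 25.11 m²; P = b + 2y√(1+z²) = 3.49 + 2×3.61×1.386 = 13.5 m. Hydraulic radius R = A/P = 25.11/13.5 = 1.86 m. Q_A = (1/0.014)·25.11·1.86^(2/3)·√0.0008197 = 77.67 m³/s.
Channel B: Flow area A = b·y = 2.86 × 2.18 = 6.235 m². Wetted perimeter P = b + 2y = 2.86 + 2×2.18 = 7.22 m. Hydraulic radius R = A/P = 6.235/7.22 = 0.8635 m. Q_B = (1/0.014)·6.235·0.8635^(2/3)·√0.0008197 = 11.56 m³/s.
The larger discharge is 77.67 m³/s and the smaller is 11.56 m³/s; the ratio is 6.72.

6.72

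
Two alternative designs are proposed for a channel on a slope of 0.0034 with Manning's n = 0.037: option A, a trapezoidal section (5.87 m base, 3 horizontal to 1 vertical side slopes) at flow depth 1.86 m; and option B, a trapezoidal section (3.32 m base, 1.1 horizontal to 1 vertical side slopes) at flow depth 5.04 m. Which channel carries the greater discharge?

Channel A: With bottom width b = 5.87 m and side slope z = 3: A = (b + zy)y = (5.87 + 3×1.86)×1.86 = 21.3 m²; P = b + 2y√(1+z²) = 5.87 + 2×1.86×3.162 = 17.63 m. Hydraulic radius R = A/P = 21.3/17.63 = 1.208 m. Q_A = (1/0.037)·21.3·1.208^(2/3)·√0.0034 = 38.06 m³/s.
Channel B: With bottom width b = 3.32 m and side slope z = 1.1: A = (b + zy)y = (3.32 + 1.1×5.04)×5.04 = 44.67 m²; P = b + 2y√(1+z²) = 3.32 + 2×5.04×1.487 = 18.3 m. Hydraulic radius R = A/P = 44.67/18.3 = 2.441 m. Q_B = (1/0.037)·44.67·2.441^(2/3)·√0.0034 = 127.6 m³/s.
Q_A = 38.06 m³/s vs Q_B = 127.6 m³/s, so channel B carries more.

channel B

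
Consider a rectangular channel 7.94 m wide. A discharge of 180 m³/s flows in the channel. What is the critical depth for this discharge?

y_c = 3.74 m

For a rectangular channel, critical depth y_c = (q²/g)^(1/3) where q = Q/b = 180/7.94 = 22.67 m²/s.
So y_c = (22.67²/9.81)^(1/3) = 3.74 m.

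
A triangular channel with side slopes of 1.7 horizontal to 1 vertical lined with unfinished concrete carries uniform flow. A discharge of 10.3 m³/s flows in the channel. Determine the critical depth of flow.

At critical depth, Q² T / (g A³) = 1, i.e. A³/T = Q²/g = 10.3²/9.81 = 10.81.
Try y = 1.31 m: A³/T = 5.575 — low.
Try y = 1.67 m: A³/T = 18.77 — high.
Try y = 1.5 m: A³/T = 10.97 — close enough.

y_c = 1.5 m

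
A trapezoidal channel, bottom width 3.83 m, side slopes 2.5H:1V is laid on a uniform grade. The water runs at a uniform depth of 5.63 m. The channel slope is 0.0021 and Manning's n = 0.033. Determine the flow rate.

Q = 288 m³/s

With bottom width b = 3.83 m and side slope z = 2.5: A = (b + zy)y = (3.83 + 2.5×5.63)×5.63 = 100.8 m²; P = b + 2y√(1+z²) = 3.83 + 2×5.63×2.693 = 34.15 m.
Hydraulic radius R = A/P = 100.8/34.15 = 2.952 m.
Manning's equation: Q = (1/n) A R^(2/3) S^(1/2) = (1/0.033) × 100.8 × 2.952^(2/3) × 0.0021^(1/2) = 288 m³/s.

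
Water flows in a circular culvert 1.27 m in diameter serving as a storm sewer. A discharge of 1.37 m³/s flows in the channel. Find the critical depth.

At critical depth, Q² T / (g A³) = 1, i.e. A³/T = Q²/g = 1.37²/9.81 = 0.1913.
Trying y = 0.546 m: A³/T = 0.1123 — too small.
Trying y = 0.71 m: A³/T = 0.3065 — too large.
Trying y = 0.628 m: A³/T = 0.1918 — matches.

y_c = 0.628 m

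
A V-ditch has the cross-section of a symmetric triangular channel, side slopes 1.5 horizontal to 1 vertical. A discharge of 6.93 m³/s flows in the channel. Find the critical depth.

At critical depth, Q² T / (g A³) = 1, i.e. A³/T = Q²/g = 6.93²/9.81 = 4.896.
Try y = 0.988 m: A³/T = 1.059 — low.
Try y = 1.5 m: A³/T = 8.543 — high.
Try y = 1.34 m: A³/T = 4.86 — close enough.

y_c = 1.34 m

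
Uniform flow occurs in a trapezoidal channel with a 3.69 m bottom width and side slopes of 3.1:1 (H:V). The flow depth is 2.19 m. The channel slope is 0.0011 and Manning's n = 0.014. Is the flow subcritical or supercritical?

subcritical

With bottom width b = 3.69 m and side slope z = 3.1: A = (b + zy)y = (3.69 + 3.1×2.19)×2.19 = 22.95 m²; P = b + 2y√(1+z²) = 3.69 + 2×2.19×3.257 = 17.96 m.
Hydraulic radius R = A/P = 22.95/17.96 = 1.278 m.
V = (1/n) R^(2/3) √S = (1/0.014) × 1.278^(2/3) × √0.0011 = 2.79 m/s. Hydraulic depth D_h = A/T = 22.95/17.27 = 1.329 m.
Froude number Fr = V/√(g·D_h) = 2.79/√(9.81×1.329) = 0.773, which is less than 1, so the flow is subcritical.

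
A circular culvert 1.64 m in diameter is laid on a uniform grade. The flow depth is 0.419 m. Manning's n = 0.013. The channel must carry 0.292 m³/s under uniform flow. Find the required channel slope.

S = 0.000518

For a circular section of diameter D = 1.64 m at depth y = 0.419 m, the central angle is θ = 2 arccos(1 − 2y/D) = 2.12 rad. Then A = (D²/8)(θ − sin θ) = 0.4258 m² and P = Dθ/2 = 1.738 m.
Hydraulic radius R = A/P = 0.4258/1.738 = 0.245 m.
From Manning's equation, S = [nQ / (1 A R^(2/3))]² = [0.013 × 0.292 / (1 × 0.4258 × 0.245^(2/3))]² = 0.000518.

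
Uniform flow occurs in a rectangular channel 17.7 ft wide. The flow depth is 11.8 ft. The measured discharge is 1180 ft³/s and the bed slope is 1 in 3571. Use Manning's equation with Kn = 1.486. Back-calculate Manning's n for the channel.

Flow area A = b·y = 17.7 × 11.8 = 208.9 ft². Wetted perimeter P = b + 2y = 17.7 + 2×11.8 = 41.3 ft.
Hydraulic radius R = A/P = 208.9/41.3 = 5.057 ft.
Rearranging Manning's equation: n = (1.486/Q) A R^(2/3) S^(1/2) = (1.486/1180) × 208.9 × 5.057^(2/3) × √0.00028 = 0.013.

n = 0.013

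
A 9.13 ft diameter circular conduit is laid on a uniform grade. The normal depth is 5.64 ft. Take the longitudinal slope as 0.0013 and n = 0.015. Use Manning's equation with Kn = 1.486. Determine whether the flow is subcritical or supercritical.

subcritical

For a circular section of diameter D = 9.13 ft at depth y = 5.64 ft, the central angle is θ = 2 arccos(1 − 2y/D) = 3.617 rad. Then A = (D²/8)(θ − sin θ) = 42.46 ft² and P = Dθ/2 = 16.51 ft.
Hydraulic radius R = A/P = 42.46/16.51 = 2.571 ft.
V = (1.486/n) R^(2/3) √S = (1.486/0.015) × 2.571^(2/3) × √0.0013 = 6.704 ft/s. Hydraulic depth D_h = A/T = 42.46/8.873 = 4.785 ft.
Froude number Fr = V/√(g·D_h) = 6.704/√(32.2×4.785) = 0.54, which is less than 1, so the flow is subcritical.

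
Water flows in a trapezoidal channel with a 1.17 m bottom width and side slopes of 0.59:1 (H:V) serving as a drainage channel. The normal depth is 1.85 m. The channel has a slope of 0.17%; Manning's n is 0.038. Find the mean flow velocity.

V = 0.908 m/s

With bottom width b = 1.17 m and side slope z = 0.59: A = (b + zy)y = (1.17 + 0.59×1.85)×1.85 = 4.184 m²; P = b + 2y√(1+z²) = 1.17 + 2×1.85×1.161 = 5.466 m.
Hydraulic radius R = A/P = 4.184/5.466 = 0.7654 m.
From Manning's equation, V = (1/n) R^(2/3) S^(1/2) = (1/0.038) × 0.7654^(2/3) × 0.0017^(1/2) = 0.908 m/s.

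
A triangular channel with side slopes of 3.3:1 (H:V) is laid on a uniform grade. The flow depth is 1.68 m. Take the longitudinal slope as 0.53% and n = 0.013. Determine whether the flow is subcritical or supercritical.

supercritical

For a triangular section with side slope z = 3.3: A = zy² = 3.3×1.68² = 9.314 m²; P = 2y√(1+z²) = 2×1.68×3.448 = 11.59 m.
Hydraulic radius R = A/P = 9.314/11.59 = 0.8039 m.
V = (1/n) R^(2/3) √S = (1/0.013) × 0.8039^(2/3) × √0.0053 = 4.842 m/s. Hydraulic depth D_h = A/T = 9.314/11.09 = 0.84 m.
Froude number Fr = V/√(g·D_h) = 4.842/√(9.81×0.84) = 1.69, which is greater than 1, so the flow is supercritical.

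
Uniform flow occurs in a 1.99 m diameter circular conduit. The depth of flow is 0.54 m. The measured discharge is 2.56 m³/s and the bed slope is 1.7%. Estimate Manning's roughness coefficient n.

n = 0.016

For a circular section of diameter D = 1.99 m at depth y = 0.54 m, the central angle is θ = 2 arccos(1 − 2y/D) = 2.192 rad. Then A = (D²/8)(θ − sin θ) = 0.6823 m² and P = Dθ/2 = 2.181 m.
Hydraulic radius R = A/P = 0.6823/2.181 = 0.3129 m.
Rearranging Manning's equation: n = (1/Q) A R^(2/3) S^(1/2) = (1/2.56) × 0.6823 × 0.3129^(2/3) × √0.017 = 0.016.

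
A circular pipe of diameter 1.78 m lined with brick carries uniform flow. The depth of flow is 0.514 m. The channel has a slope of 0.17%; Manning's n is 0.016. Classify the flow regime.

subcritical

For a circular section of diameter D = 1.78 m at depth y = 0.514 m, the central angle is θ = 2 arccos(1 − 2y/D) = 2.269 rad. Then A = (D²/8)(θ − sin θ) = 0.5954 m² and P = Dθ/2 = 2.02 m.
Hydraulic radius R = A/P = 0.5954/2.02 = 0.2948 m.
V = (1/n) R^(2/3) √S = (1/0.016) × 0.2948^(2/3) × √0.0017 = 1.141 m/s. Hydraulic depth D_h = A/T = 0.5954/1.613 = 0.3691 m.
Froude number Fr = V/√(g·D_h) = 1.141/√(9.81×0.3691) = 0.6, which is less than 1, so the flow is subcritical.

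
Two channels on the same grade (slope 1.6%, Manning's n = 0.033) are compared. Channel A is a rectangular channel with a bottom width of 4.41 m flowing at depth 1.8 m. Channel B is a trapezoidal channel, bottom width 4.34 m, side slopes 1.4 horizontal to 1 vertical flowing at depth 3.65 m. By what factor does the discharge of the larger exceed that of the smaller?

Channel A: Flow area A = b·y = 4.41 × 1.8 = 7.938 m². Wetted perimeter P = b + 2y = 4.41 + 2×1.8 = 8.01 m. Hydraulic radius R = A/P = 7.938/8.01 = 0.991 m. Q_A = (1/0.033)·7.938·0.991^(2/3)·√0.016 = 30.24 m³/s.
Channel B: With bottom width b = 4.34 m and side slope z = 1.4: A = (b + zy)y = (4.34 + 1.4×3.65)×3.65 = 34.49 m²; P = b + 2y√(1+z²) = 4.34 + 2×3.65×1.72 = 16.9 m. Hydraulic radius R = A/P = 34.49/16.9 = 2.041 m. Q_B = (1/0.033)·34.49·2.041^(2/3)·√0.016 = 212.7 m³/s.
The larger discharge is 212.7 m³/s and the smaller is 30.24 m³/s; the ratio is 7.03.

7.03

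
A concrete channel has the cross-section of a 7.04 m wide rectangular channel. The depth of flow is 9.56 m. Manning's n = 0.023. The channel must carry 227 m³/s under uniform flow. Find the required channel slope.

Flow area A = b·y = 7.04 × 9.56 = 67.3 m². Wetted perimeter P = b + 2y = 7.04 + 2×9.56 = 26.16 m.
Hydraulic radius R = A/P = 67.3/26.16 = 2.573 m.
From Manning's equation, S = [nQ / (1 A R^(2/3))]² = [0.023 × 227 / (1 × 67.3 × 2.573^(2/3))]² = 0.00171.

S = 0.00171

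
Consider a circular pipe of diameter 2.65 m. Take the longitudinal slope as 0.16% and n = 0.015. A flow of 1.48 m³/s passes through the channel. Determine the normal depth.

Manning's equation rearranged: A R^(2/3) = nQ / (1·√S) = 0.015 × 1.48 / (√0.0016) = 0.555.
Try y = 0.724 m: A R^(2/3) = 0.684 — over.
Try y = 0.558 m: A R^(2/3) = 0.4073 — short.
Try y = 0.651 m: A R^(2/3) = 0.5546 — ≈ 0.555.

y_n = 0.651 m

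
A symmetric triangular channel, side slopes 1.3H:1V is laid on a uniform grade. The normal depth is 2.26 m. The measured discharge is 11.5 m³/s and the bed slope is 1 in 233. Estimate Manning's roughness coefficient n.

For a triangular section with side slope z = 1.3: A = zy² = 1.3×2.26² = 6.64 m²; P = 2y√(1+z²) = 2×2.26×1.64 = 7.413 m.
Hydraulic radius R = A/P = 6.64/7.413 = 0.8957 m.
Rearranging Manning's equation: n = (1/Q) A R^(2/3) S^(1/2) = (1/11.5) × 6.64 × 0.8957^(2/3) × √0.004292 = 0.0351.

n = 0.0351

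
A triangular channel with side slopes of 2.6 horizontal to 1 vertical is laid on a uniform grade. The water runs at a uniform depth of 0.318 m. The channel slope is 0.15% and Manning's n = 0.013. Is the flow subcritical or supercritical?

For a triangular section with side slope z = 2.6: A = zy² = 2.6×0.318² = 0.2629 m²; P = 2y√(1+z²) = 2×0.318×2.786 = 1.772 m.
Hydraulic radius R = A/P = 0.2629/1.772 = 0.1484 m.
V = (1/n) R^(2/3) √S = (1/0.013) × 0.1484^(2/3) × √0.0015 = 0.8351 m/s. Hydraulic depth D_h = A/T = 0.2629/1.654 = 0.159 m.
Froude number Fr = V/√(g·D_h) = 0.8351/√(9.81×0.159) = 0.669, which is less than 1, so the flow is subcritical.

subcritical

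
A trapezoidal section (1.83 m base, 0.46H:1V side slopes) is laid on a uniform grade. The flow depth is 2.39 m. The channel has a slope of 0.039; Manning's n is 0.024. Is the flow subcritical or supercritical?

supercritical

With bottom width b = 1.83 m and side slope z = 0.46: A = (b + zy)y = (1.83 + 0.46×2.39)×2.39 = 7.001 m²; P = b + 2y√(1+z²) = 1.83 + 2×2.39×1.101 = 7.091 m.
Hydraulic radius R = A/P = 7.001/7.091 = 0.9873 m.
V = (1/n) R^(2/3) √S = (1/0.024) × 0.9873^(2/3) × √0.039 = 8.159 m/s. Hydraulic depth D_h = A/T = 7.001/4.029 = 1.738 m.
Froude number Fr = V/√(g·D_h) = 8.159/√(9.81×1.738) = 1.98, which is greater than 1, so the flow is supercritical.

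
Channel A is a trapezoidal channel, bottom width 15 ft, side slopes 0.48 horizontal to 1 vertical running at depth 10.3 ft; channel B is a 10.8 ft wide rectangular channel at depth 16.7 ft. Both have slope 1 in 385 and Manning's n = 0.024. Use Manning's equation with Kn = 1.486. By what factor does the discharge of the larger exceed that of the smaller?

1.38

Channel A: With bottom width b = 15 ft and side slope z = 0.48: A = (b + zy)y = (15 + 0.48×10.3)×10.3 = 205.4 ft²; P = b + 2y√(1+z²) = 15 + 2×10.3×1.109 = 37.85 ft. Hydraulic radius R = A/P = 205.4/37.85 = 5.427 ft. Q_A = (1.486/0.024)·205.4·5.427^(2/3)·√0.002597 = 2002 ft³/s.
Channel B: Flow area A = b·y = 10.8 × 16.7 = 180.4 ft². Wetted perimeter P = b + 2y = 10.8 + 2×16.7 = 44.2 ft. Hydraulic radius R = A/P = 180.4/44.2 = 4.081 ft. Q_B = (1.486/0.024)·180.4·4.081^(2/3)·√0.002597 = 1453 ft³/s.
The larger discharge is 2002 ft³/s and the smaller is 1453 ft³/s; the ratio is 1.38.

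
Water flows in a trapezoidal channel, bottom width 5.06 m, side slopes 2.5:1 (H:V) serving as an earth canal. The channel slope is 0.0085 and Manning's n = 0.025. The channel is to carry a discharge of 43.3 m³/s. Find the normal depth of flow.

Manning's equation rearranged: A R^(2/3) = nQ / (1·√S) = 0.025 × 43.3 / (√0.0085) = 11.74.
Try y = 1.15 m: A R^(2/3) = 7.935 — too small.
Try y = 1.41 m: A R^(2/3) = 11.75 — matches.

y_n = 1.41 m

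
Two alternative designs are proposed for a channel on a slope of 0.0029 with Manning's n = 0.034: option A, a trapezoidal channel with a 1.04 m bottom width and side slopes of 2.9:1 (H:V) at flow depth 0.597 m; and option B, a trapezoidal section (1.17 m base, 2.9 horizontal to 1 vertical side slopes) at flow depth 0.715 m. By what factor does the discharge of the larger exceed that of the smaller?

Channel A: With bottom width b = 1.04 m and side slope z = 2.9: A = (b + zy)y = (1.04 + 2.9×0.597)×0.597 = 1.654 m²; P = b + 2y√(1+z²) = 1.04 + 2×0.597×3.068 = 4.703 m. Hydraulic radius R = A/P = 1.654/4.703 = 0.3518 m. Q_A = (1/0.034)·1.654·0.3518^(2/3)·√0.0029 = 1.306 m³/s.
Channel B: With bottom width b = 1.17 m and side slope z = 2.9: A = (b + zy)y = (1.17 + 2.9×0.715)×0.715 = 2.319 m²; P = b + 2y√(1+z²) = 1.17 + 2×0.715×3.068 = 5.557 m. Hydraulic radius R = A/P = 2.319/5.557 = 0.4174 m. Q_B = (1/0.034)·2.319·0.4174^(2/3)·√0.0029 = 2.051 m³/s.
The larger discharge is 2.051 m³/s and the smaller is 1.306 m³/s; the ratio is 1.57.

1.57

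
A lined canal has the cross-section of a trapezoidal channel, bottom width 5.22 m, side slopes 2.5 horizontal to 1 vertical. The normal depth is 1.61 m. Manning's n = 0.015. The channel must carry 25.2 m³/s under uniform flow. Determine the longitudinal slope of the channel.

S = 0.000588

With bottom width b = 5.22 m and side slope z = 2.5: A = (b + zy)y = (5.22 + 2.5×1.61)×1.61 = 14.88 m²; P = b + 2y√(1+z²) = 5.22 + 2×1.61×2.693 = 13.89 m.
Hydraulic radius R = A/P = 14.88/13.89 = 1.072 m.
From Manning's equation, S = [nQ / (1 A R^(2/3))]² = [0.015 × 25.2 / (1 × 14.88 × 1.072^(2/3))]² = 0.000588.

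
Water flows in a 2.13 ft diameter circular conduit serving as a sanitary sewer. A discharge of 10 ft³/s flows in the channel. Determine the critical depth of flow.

y_c = 1.11 ft

At critical depth, Q² T / (g A³) = 1, i.e. A³/T = Q²/g = 10²/32.2 = 3.106.
Trying y = 1.29 ft: A³/T = 5.525 — too large.
Trying y = 0.881 ft: A³/T = 1.285 — too small.
Trying y = 1.11 ft: A³/T = 3.11 — ≈ 3.106.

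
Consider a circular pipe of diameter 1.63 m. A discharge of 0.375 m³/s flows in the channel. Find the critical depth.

At critical depth, Q² T / (g A³) = 1, i.e. A³/T = Q²/g = 0.375²/9.81 = 0.01433.
At y = 0.369 m: A³/T = 0.03266 — over.
At y = 0.225 m: A³/T = 0.004682 — short.
At y = 0.299 m: A³/T = 0.01433 — ≈ 0.01433.

y_c = 0.299 m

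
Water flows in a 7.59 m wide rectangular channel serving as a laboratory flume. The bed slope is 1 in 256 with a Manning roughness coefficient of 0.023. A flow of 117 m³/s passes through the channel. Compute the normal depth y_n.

Manning's equation rearranged: A R^(2/3) = nQ / (1·√S) = 0.023 × 117 / (√0.003906) = 43.06.
Try y = 4.56 m: A R^(2/3) = 56.24 — too large.
Try y = 2.82 m: A R^(2/3) = 29.5 — too small.
Try y = 3.72 m: A R^(2/3) = 42.99 — close enough.

y_n = 3.72 m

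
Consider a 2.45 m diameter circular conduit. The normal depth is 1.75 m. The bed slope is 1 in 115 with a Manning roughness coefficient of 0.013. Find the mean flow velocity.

V = 5.82 m/s

For a circular section of diameter D = 2.45 m at depth y = 1.75 m, the central angle is θ = 2 arccos(1 − 2y/D) = 4.027 rad. Then A = (D²/8)(θ − sin θ) = 3.603 m² and P = Dθ/2 = 4.934 m.
Hydraulic radius R = A/P = 3.603/4.934 = 0.7303 m.
From Manning's equation, V = (1/n) R^(2/3) S^(1/2) = (1/0.013) × 0.7303^(2/3) × 0.008696^(1/2) = 5.82 m/s.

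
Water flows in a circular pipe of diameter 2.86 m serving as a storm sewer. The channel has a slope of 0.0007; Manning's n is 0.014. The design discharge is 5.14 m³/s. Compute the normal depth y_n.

y_n = 1.48 m

Manning's equation rearranged: A R^(2/3) = nQ / (1·√S) = 0.014 × 5.14 / (√0.0007) = 2.72.
At y = 1.88 m: A R^(2/3) = 3.948 — high.
At y = 1.06 m: A R^(2/3) = 1.504 — low.
At y = 1.48 m: A R^(2/3) = 2.721 — close enough.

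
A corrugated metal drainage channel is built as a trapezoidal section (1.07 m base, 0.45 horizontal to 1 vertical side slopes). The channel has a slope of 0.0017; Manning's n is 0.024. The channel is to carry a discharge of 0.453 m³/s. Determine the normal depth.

Manning's equation rearranged: A R^(2/3) = nQ / (1·√S) = 0.024 × 0.453 / (√0.0017) = 0.2637.
Try y = 0.604 m: A R^(2/3) = 0.3936 — high.
Try y = 0.411 m: A R^(2/3) = 0.211 — low.
Try y = 0.472 m: A R^(2/3) = 0.2637 — close enough.

y_n = 0.472 m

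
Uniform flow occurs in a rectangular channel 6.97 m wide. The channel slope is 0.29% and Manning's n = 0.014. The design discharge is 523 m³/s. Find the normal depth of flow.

Manning's equation rearranged: A R^(2/3) = nQ / (1·√S) = 0.014 × 523 / (√0.0029) = 136.
Trying y = 7.22 m: A R^(2/3) = 88.96 — low.
Trying y = 12.4 m: A R^(2/3) = 168.4 — high.
Trying y = 10.3 m: A R^(2/3) = 135.9 — close enough.

y_n = 10.3 m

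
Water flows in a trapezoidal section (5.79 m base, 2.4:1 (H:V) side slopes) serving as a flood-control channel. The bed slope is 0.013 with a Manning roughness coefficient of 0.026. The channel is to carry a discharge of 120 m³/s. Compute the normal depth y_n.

Manning's equation rearranged: A R^(2/3) = nQ / (1·√S) = 0.026 × 120 / (√0.013) = 27.36.
At y = 2.31 m: A R^(2/3) = 33.86 — over.
At y = 1.43 m: A R^(2/3) = 13.16 — short.
At y = 2.08 m: A R^(2/3) = 27.4 — close enough.

y_n = 2.08 m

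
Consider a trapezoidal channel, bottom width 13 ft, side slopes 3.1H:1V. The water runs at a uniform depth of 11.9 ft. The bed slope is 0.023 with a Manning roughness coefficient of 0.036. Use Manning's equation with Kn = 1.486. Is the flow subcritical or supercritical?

supercritical

With bottom width b = 13 ft and side slope z = 3.1: A = (b + zy)y = (13 + 3.1×11.9)×11.9 = 593.7 ft²; P = b + 2y√(1+z²) = 13 + 2×11.9×3.257 = 90.52 ft.
Hydraulic radius R = A/P = 593.7/90.52 = 6.558 ft.
V = (1.486/n) R^(2/3) √S = (1.486/0.036) × 6.558^(2/3) × √0.023 = 21.93 ft/s. Hydraulic depth D_h = A/T = 593.7/86.78 = 6.841 ft.
Froude number Fr = V/√(g·D_h) = 21.93/√(32.2×6.841) = 1.48, which is greater than 1, so the flow is supercritical.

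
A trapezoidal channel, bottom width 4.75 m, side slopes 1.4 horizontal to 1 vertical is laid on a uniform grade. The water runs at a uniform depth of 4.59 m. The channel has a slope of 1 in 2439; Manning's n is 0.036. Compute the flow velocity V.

V = 1.04 m/s

With bottom width b = 4.75 m and side slope z = 1.4: A = (b + zy)y = (4.75 + 1.4×4.59)×4.59 = 51.3 m²; P = b + 2y√(1+z²) = 4.75 + 2×4.59×1.72 = 20.54 m.
Hydraulic radius R = A/P = 51.3/20.54 = 2.497 m.
From Manning's equation, V = (1/n) R^(2/3) S^(1/2) = (1/0.036) × 2.497^(2/3) × 0.00041^(1/2) = 1.04 m/s.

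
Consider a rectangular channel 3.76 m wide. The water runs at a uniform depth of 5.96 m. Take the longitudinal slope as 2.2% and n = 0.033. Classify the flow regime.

Flow area A = b·y = 3.76 × 5.96 = 22.41 m². Wetted perimeter P = b + 2y = 3.76 + 2×5.96 = 15.68 m.
Hydraulic radius R = A/P = 22.41/15.68 = 1.429 m.
V = (1/n) R^(2/3) √S = (1/0.033) × 1.429^(2/3) × √0.022 = 5.703 m/s. Hydraulic depth D_h = A/T = 22.41/3.76 = 5.96 m.
Froude number Fr = V/√(g·D_h) = 5.703/√(9.81×5.96) = 0.746, which is less than 1, so the flow is subcritical.

subcritical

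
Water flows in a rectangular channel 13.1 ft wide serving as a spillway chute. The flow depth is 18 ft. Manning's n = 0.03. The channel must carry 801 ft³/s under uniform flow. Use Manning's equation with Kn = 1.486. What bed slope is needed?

S = 0.00058

Flow area A = b·y = 13.1 × 18 = 235.8 ft². Wetted perimeter P = b + 2y = 13.1 + 2×18 = 49.1 ft.
Hydraulic radius R = A/P = 235.8/49.1 = 4.802 ft.
From Manning's equation, S = [nQ / (1.486 A R^(2/3))]² = [0.03 × 801 / (1.486 × 235.8 × 4.802^(2/3))]² = 0.00058.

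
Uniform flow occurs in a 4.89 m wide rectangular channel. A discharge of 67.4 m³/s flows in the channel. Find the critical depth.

For a rectangular channel, critical depth y_c = (q²/g)^(1/3) where q = Q/b = 67.4/4.89 = 13.78 m²/s.
So y_c = (13.78²/9.81)^(1/3) = 2.69 m.

y_c = 2.69 m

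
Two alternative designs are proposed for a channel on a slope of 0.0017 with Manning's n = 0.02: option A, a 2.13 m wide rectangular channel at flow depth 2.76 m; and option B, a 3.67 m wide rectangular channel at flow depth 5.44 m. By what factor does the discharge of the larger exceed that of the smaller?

Channel A: Flow area A = b·y = 2.13 × 2.76 = 5.879 m². Wetted perimeter P = b + 2y = 2.13 + 2×2.76 = 7.65 m. Hydraulic radius R = A/P = 5.879/7.65 = 0.7685 m. Q_A = (1/0.02)·5.879·0.7685^(2/3)·√0.0017 = 10.17 m³/s.
Channel B: Flow area A = b·y = 3.67 × 5.44 = 19.96 m². Wetted perimeter P = b + 2y = 3.67 + 2×5.44 = 14.55 m. Hydraulic radius R = A/P = 19.96/14.55 = 1.372 m. Q_B = (1/0.02)·19.96·1.372^(2/3)·√0.0017 = 50.82 m³/s.
The larger discharge is 50.82 m³/s and the smaller is 10.17 m³/s; the ratio is 5.

5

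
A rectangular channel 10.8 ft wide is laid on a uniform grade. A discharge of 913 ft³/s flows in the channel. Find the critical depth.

For a rectangular channel, critical depth y_c = (q²/g)^(1/3) where q = Q/b = 913/10.8 = 84.54 ft²/s.
So y_c = (84.54²/32.2)^(1/3) = 6.05 ft.

y_c = 6.05 ft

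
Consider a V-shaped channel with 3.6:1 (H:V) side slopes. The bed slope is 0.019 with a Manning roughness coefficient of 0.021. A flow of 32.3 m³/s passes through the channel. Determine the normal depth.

Manning's equation rearranged: A R^(2/3) = nQ / (1·√S) = 0.021 × 32.3 / (√0.019) = 4.921.
Try y = 1.67 m: A R^(2/3) = 8.685 — too large.
Try y = 1.35 m: A R^(2/3) = 4.925 — ≈ 4.921.

y_n = 1.35 m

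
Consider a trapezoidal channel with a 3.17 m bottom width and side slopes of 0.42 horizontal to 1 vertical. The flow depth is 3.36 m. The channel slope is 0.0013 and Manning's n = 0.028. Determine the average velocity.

With bottom width b = 3.17 m and side slope z = 0.42: A = (b + zy)y = (3.17 + 0.42×3.36)×3.36 = 15.39 m²; P = b + 2y√(1+z²) = 3.17 + 2×3.36×1.085 = 10.46 m.
Hydraulic radius R = A/P = 15.39/10.46 = 1.472 m.
From Manning's equation, V = (1/n) R^(2/3) S^(1/2) = (1/0.028) × 1.472^(2/3) × 0.0013^(1/2) = 1.67 m/s.

V = 1.67 m/s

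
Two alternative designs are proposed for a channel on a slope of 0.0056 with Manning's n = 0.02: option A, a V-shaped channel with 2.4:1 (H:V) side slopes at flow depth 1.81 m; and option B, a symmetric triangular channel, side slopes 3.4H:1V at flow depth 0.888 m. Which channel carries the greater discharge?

channel A

Channel A: For a triangular section with side slope z = 2.4: A = zy² = 2.4×1.81² = 7.863 m²; P = 2y√(1+z²) = 2×1.81×2.6 = 9.412 m. Hydraulic radius R = A/P = 7.863/9.412 = 0.8354 m. Q_A = (1/0.02)·7.863·0.8354^(2/3)·√0.0056 = 26.09 m³/s.
Channel B: For a triangular section with side slope z = 3.4: A = zy² = 3.4×0.888² = 2.681 m²; P = 2y√(1+z²) = 2×0.888×3.544 = 6.294 m. Hydraulic radius R = A/P = 2.681/6.294 = 0.426 m. Q_B = (1/0.02)·2.681·0.426^(2/3)·√0.0056 = 5.679 m³/s.
Q_A = 26.09 m³/s vs Q_B = 5.679 m³/s, so channel A carries more.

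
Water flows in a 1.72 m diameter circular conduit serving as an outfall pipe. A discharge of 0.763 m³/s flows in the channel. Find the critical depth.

At critical depth, Q² T / (g A³) = 1, i.e. A³/T = Q²/g = 0.763²/9.81 = 0.05934.
At y = 0.495 m: A³/T = 0.1088 — over.
At y = 0.314 m: A³/T = 0.0184 — short.
At y = 0.424 m: A³/T = 0.05957 — matches.

y_c = 0.424 m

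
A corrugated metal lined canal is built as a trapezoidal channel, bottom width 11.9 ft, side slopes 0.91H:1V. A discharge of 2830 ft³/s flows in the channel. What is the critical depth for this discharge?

At critical depth, Q² T / (g A³) = 1, i.e. A³/T = Q²/g = 2830²/32.2 = 248700.
At y = 11.3 ft: A³/T = 485100 — over.
At y = 9.44 ft: A³/T = 248900 — ≈ 248700.

y_c = 9.44 ft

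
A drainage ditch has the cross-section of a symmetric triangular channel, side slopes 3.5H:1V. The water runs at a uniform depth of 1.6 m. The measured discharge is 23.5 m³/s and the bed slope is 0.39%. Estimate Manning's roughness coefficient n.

n = 0.02

For a triangular section with side slope z = 3.5: A = zy² = 3.5×1.6² = 8.96 m²; P = 2y√(1+z²) = 2×1.6×3.64 = 11.65 m.
Hydraulic radius R = A/P = 8.96/11.65 = 0.7692 m.
Rearranging Manning's equation: n = (1/Q) A R^(2/3) S^(1/2) = (1/23.5) × 8.96 × 0.7692^(2/3) × √0.0039 = 0.02.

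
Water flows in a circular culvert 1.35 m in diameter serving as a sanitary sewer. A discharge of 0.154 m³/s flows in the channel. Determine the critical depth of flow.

At critical depth, Q² T / (g A³) = 1, i.e. A³/T = Q²/g = 0.154²/9.81 = 0.002418.
At y = 0.229 m: A³/T = 0.004107 — high.
At y = 0.146 m: A³/T = 0.0006959 — low.
At y = 0.2 m: A³/T = 0.002411 — matches.

y_c = 0.2 m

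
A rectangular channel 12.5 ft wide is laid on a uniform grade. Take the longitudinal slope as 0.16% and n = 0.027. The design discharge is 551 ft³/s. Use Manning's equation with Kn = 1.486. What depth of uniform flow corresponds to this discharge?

y_n = 8.52 ft

Manning's equation rearranged: A R^(2/3) = nQ / (1.486·√S) = 0.027 × 551 / (1.486 × √0.0016) = 250.3.
At y = 6.67 ft: A R^(2/3) = 182.1 — too small.
At y = 10.4 ft: A R^(2/3) = 322.3 — too large.
At y = 8.52 ft: A R^(2/3) = 250.4 — matches.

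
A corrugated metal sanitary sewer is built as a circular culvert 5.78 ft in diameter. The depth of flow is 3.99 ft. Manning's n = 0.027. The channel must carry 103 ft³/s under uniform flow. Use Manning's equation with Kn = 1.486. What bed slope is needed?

For a circular section of diameter D = 5.78 ft at depth y = 3.99 ft, the central angle is θ = 2 arccos(1 − 2y/D) = 3.923 rad. Then A = (D²/8)(θ − sin θ) = 19.32 ft² and P = Dθ/2 = 11.34 ft.
Hydraulic radius R = A/P = 19.32/11.34 = 1.704 ft.
From Manning's equation, S = [nQ / (1.486 A R^(2/3))]² = [0.027 × 103 / (1.486 × 19.32 × 1.704^(2/3))]² = 0.00461.

S = 0.00461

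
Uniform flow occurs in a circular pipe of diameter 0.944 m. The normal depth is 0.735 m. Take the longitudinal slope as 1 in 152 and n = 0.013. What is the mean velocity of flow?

V = 2.71 m/s

For a circular section of diameter D = 0.944 m at depth y = 0.735 m, the central angle is θ = 2 arccos(1 − 2y/D) = 4.324 rad. Then A = (D²/8)(θ − sin θ) = 0.5847 m² and P = Dθ/2 = 2.041 m.
Hydraulic radius R = A/P = 0.5847/2.041 = 0.2865 m.
From Manning's equation, V = (1/n) R^(2/3) S^(1/2) = (1/0.013) × 0.2865^(2/3) × 0.006579^(1/2) = 2.71 m/s.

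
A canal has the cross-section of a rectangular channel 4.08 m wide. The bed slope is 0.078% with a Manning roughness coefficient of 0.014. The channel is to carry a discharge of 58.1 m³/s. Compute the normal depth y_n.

y_n = 5.48 m

Manning's equation rearranged: A R^(2/3) = nQ / (1·√S) = 0.014 × 58.1 / (√0.00078) = 29.12.
At y = 4.38 m: A R^(2/3) = 22.28 — low.
At y = 6.13 m: A R^(2/3) = 33.22 — high.
At y = 5.48 m: A R^(2/3) = 29.12 — close enough.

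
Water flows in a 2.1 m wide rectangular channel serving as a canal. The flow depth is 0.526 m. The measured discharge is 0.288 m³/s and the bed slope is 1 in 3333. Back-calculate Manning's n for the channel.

Flow area A = b·y = 2.1 × 0.526 = 1.105 m². Wetted perimeter P = b + 2y = 2.1 + 2×0.526 = 3.152 m.
Hydraulic radius R = A/P = 1.105/3.152 = 0.3504 m.
Rearranging Manning's equation: n = (1/Q) A R^(2/3) S^(1/2) = (1/0.288) × 1.105 × 0.3504^(2/3) × √0.0003 = 0.033.

n = 0.033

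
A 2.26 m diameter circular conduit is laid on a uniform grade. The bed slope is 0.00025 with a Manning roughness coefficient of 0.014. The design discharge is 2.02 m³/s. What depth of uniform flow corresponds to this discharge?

Manning's equation rearranged: A R^(2/3) = nQ / (1·√S) = 0.014 × 2.02 / (√0.00025) = 1.789.
Trying y = 1.1 m: A R^(2/3) = 1.309 — too small.
Trying y = 1.49 m: A R^(2/3) = 2.116 — too large.
Trying y = 1.33 m: A R^(2/3) = 1.788 — close enough.

y_n = 1.33 m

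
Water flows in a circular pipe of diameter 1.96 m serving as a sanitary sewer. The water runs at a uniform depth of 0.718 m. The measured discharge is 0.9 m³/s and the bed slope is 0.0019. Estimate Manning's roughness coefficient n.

For a circular section of diameter D = 1.96 m at depth y = 0.718 m, the central angle is θ = 2 arccos(1 − 2y/D) = 2.6 rad. Then A = (D²/8)(θ − sin θ) = 1.001 m² and P = Dθ/2 = 2.548 m.
Hydraulic radius R = A/P = 1.001/2.548 = 0.3929 m.
Rearranging Manning's equation: n = (1/Q) A R^(2/3) S^(1/2) = (1/0.9) × 1.001 × 0.3929^(2/3) × √0.0019 = 0.026.

n = 0.026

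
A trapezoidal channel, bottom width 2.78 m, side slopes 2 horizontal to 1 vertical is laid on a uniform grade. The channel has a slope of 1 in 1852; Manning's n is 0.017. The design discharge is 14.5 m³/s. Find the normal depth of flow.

y_n = 1.7 m

Manning's equation rearranged: A R^(2/3) = nQ / (1·√S) = 0.017 × 14.5 / (√0.00054) = 10.61.
Try y = 2.03 m: A R^(2/3) = 15.43 — high.
Try y = 1.21 m: A R^(2/3) = 5.277 — low.
Try y = 1.7 m: A R^(2/3) = 10.59 — close enough.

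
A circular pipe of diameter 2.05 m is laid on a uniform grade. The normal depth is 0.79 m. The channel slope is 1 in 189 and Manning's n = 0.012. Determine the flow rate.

For a circular section of diameter D = 2.05 m at depth y = 0.79 m, the central angle is θ = 2 arccos(1 − 2y/D) = 2.679 rad. Then A = (D²/8)(θ − sin θ) = 1.173 m² and P = Dθ/2 = 2.746 m.
Hydraulic radius R = A/P = 1.173/2.746 = 0.4271 m.
Manning's equation: Q = (1/n) A R^(2/3) S^(1/2) = (1/0.012) × 1.173 × 0.4271^(2/3) × 0.005291^(1/2) = 4.03 m³/s.

Q = 4.03 m³/s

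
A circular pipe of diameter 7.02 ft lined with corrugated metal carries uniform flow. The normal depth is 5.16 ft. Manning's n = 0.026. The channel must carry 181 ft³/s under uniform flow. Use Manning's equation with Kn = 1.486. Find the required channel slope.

S = 0.00399

For a circular section of diameter D = 7.02 ft at depth y = 5.16 ft, the central angle is θ = 2 arccos(1 − 2y/D) = 4.12 rad. Then A = (D²/8)(θ − sin θ) = 30.49 ft² and P = Dθ/2 = 14.46 ft.
Hydraulic radius R = A/P = 30.49/14.46 = 2.108 ft.
From Manning's equation, S = [nQ / (1.486 A R^(2/3))]² = [0.026 × 181 / (1.486 × 30.49 × 2.108^(2/3))]² = 0.00399.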